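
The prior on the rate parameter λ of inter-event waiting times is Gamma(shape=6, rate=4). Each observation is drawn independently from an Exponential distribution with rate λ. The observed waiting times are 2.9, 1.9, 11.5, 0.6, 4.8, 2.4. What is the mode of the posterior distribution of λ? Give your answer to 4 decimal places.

λ̂_MAP = 0.3915

The Exponential(rate=λ) likelihood is ∝ λ^n e^(−λΣtᵢ). Here n = 6 and Σtᵢ = 2.9 + 1.9 + 11.5 + 0.6 + 4.8 + 2.4 = 24.1.
Posterior ∝ λ^5e^(−4λ) · λ^6e^(−24.1λ) = λ^11e^(−28.1λ), i.e. Gamma(12, 28.1).
Mode = (a−1)/b = 11/28.1 ≈ 0.3915.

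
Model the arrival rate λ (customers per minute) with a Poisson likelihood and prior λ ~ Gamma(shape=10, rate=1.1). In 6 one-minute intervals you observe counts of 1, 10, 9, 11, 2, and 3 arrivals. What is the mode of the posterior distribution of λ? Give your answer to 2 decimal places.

λ̂_MAP = 6.34

Σxᵢ = 1+10+9+11+2+3 = 36, with n = 6.
Posterior ∝ λ^9e^(−1.1λ) · λ^36e^(−6λ) = λ^45e^(−7.1λ), i.e. Gamma(shape=46, rate=7.1).
The mode of a Gamma(a, b) with a ≥ 1 (shape–rate) is (a−1)/b = 45/7.1 ≈ 6.34.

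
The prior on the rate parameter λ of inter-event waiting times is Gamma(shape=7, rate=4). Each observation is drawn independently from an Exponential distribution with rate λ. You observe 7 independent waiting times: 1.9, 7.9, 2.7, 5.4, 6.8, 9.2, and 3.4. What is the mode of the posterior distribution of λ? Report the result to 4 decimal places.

The Exponential(rate=λ) likelihood is ∝ λ^n e^(−λΣtᵢ). Here n = 7 and Σtᵢ = 1.9 + 7.9 + 2.7 + 5.4 + 6.8 + 9.2 + 3.4 = 37.3.
Posterior ∝ λ^6e^(−4λ) · λ^7e^(−37.3λ) = λ^13e^(−41.3λ), i.e. Gamma(14, 41.3).
Mode = (a−1)/b = 13/41.3 ≈ 0.3148.

λ̂_MAP = 0.3148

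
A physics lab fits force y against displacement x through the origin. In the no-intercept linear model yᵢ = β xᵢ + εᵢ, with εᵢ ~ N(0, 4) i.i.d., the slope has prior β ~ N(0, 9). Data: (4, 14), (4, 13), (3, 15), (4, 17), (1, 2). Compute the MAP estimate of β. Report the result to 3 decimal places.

β̂_MAP = 3.816

log p(β | y) = −Σ(yᵢ − βxᵢ)²/(2·4) − β²/(2·9) + const.
Setting the derivative to zero: Σxᵢ(yᵢ − βxᵢ)/4 − β/9 = 0, so β = Σxᵢyᵢ / (Σxᵢ² + σ²/τ²).
Σxᵢyᵢ = 4·14 + 4·13 + 3·15 + 4·17 + 1·2 = 223; Σxᵢ² = 58; σ²/τ² = 4/9.
β̂_MAP = 223 / (58 + 4/9) = 223/(526/9) = 2007/526 ≈ 3.816.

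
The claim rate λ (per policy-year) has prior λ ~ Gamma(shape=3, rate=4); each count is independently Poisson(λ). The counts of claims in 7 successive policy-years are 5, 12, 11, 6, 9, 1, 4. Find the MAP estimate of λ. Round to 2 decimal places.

Σxᵢ = 5+12+11+6+9+1+4 = 48, with n = 7.
Posterior ∝ λ^2e^(−4λ) · λ^48e^(−7λ) = λ^50e^(−11λ), i.e. Gamma(shape=51, rate=11).
The mode of a Gamma(a, b) with a ≥ 1 (shape–rate) is (a−1)/b = 50/11 ≈ 4.55.

λ̂_MAP = 4.55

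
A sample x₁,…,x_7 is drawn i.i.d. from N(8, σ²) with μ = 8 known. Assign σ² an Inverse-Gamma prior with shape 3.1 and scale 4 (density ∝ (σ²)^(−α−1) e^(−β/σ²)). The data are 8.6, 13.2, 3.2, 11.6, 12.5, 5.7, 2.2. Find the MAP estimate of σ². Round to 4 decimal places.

σ̂²_MAP = 8.5908

Sum of squared deviations about the known mean: SS = (8.6−8)² + (13.2−8)² + (3.2−8)² + (11.6−8)² + (12.5−8)² + (5.7−8)² + (2.2−8)² = 122.58.
The Normal likelihood contributes (σ²)^(−n/2) exp(−SS/(2σ²)), so the posterior is Inverse-Gamma(α + n/2, β + SS/2) = Inverse-Gamma(6.6, 65.29).
The mode of Inverse-Gamma(a, b) is b/(a+1) = 65.29/7.6 ≈ 8.5908.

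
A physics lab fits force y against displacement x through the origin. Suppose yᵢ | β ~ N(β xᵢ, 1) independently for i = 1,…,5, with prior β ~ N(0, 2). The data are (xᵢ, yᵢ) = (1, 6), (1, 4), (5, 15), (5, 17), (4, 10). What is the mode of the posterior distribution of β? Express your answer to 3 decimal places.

log p(β | y) = −Σ(yᵢ − βxᵢ)²/(2·1) − β²/(2·2) + const.
Setting the derivative to zero: Σxᵢ(yᵢ − βxᵢ)/1 − β/2 = 0, so β = Σxᵢyᵢ / (Σxᵢ² + σ²/τ²).
Σxᵢyᵢ = 1·6 + 1·4 + 5·15 + 5·17 + 4·10 = 210; Σxᵢ² = 68; σ²/τ² = 0.5.
β̂_MAP = 210 / (68 + 0.5) = 210/68.5 ≈ 3.066.

β̂_MAP = 3.066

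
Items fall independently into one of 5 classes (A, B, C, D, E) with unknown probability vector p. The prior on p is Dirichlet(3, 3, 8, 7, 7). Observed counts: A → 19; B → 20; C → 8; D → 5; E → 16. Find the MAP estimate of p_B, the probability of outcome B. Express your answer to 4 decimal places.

The posterior is Dirichlet(αᵢ + nᵢ) = Dirichlet(22, 23, 16, 12, 23).
For a Dirichlet(a₁,…,a_K) with all aᵢ > 1, the mode has j-th component (aⱼ − 1)/(Σaᵢ − K).
Here Σaᵢ = 96 and K = 5, so p_B = (23 − 1)/(96 − 5) = 22/91 ≈ 0.2418.

MAP estimate of p_B = 0.2418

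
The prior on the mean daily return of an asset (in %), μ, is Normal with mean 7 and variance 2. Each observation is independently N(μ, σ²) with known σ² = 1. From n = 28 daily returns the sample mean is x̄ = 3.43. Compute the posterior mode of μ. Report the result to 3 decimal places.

n = 28, x̄ = 3.43.
For a Normal prior and Normal likelihood with known variance, the posterior is Normal; its mode equals its mean, the precision-weighted average.
Prior precision 1/σ₀² = 1/2 = 0.5; data precision n/σ² = 28/1 = 28.
μ̂ = (0.5·7 + 28·3.43) / (0.5 + 28) = 99.54/28.5 = 1659/475 ≈ 3.493.

μ̂_MAP = 3.493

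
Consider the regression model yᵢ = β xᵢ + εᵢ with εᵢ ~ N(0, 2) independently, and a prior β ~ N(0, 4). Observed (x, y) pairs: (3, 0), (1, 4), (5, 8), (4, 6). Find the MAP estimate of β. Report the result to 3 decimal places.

β̂_MAP = 1.320

log p(β | y) = −Σ(yᵢ − βxᵢ)²/(2·2) − β²/(2·4) + const.
Setting the derivative to zero: Σxᵢ(yᵢ − βxᵢ)/2 − β/4 = 0, so β = Σxᵢyᵢ / (Σxᵢ² + σ²/τ²).
Σxᵢyᵢ = 3·0 + 1·4 + 5·8 + 4·6 = 68; Σxᵢ² = 51; σ²/τ² = 0.5.
β̂_MAP = 68 / (51 + 0.5) = 68/51.5 ≈ 1.320.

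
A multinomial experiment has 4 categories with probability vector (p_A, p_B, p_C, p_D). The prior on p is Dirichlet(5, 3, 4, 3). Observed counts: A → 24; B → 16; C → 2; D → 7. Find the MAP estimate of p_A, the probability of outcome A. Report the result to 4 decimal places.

The posterior is Dirichlet(αᵢ + nᵢ) = Dirichlet(29, 19, 6, 10).
For a Dirichlet(a₁,…,a_K) with all aᵢ > 1, the mode has j-th component (aⱼ − 1)/(Σaᵢ − K).
Here Σaᵢ = 64 and K = 4, so p_A = (29 − 1)/(64 − 4) = 28/60 ≈ 0.4667.

MAP estimate of p_A = 0.4667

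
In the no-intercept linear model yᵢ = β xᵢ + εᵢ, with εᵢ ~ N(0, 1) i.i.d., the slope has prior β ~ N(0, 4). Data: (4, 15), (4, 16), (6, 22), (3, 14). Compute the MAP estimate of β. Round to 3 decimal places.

β̂_MAP = 3.858

log p(β | y) = −Σ(yᵢ − βxᵢ)²/(2·1) − β²/(2·4) + const.
Setting the derivative to zero: Σxᵢ(yᵢ − βxᵢ)/1 − β/4 = 0, so β = Σxᵢyᵢ / (Σxᵢ² + σ²/τ²).
Σxᵢyᵢ = 4·15 + 4·16 + 6·22 + 3·14 = 298; Σxᵢ² = 77; σ²/τ² = 0.25.
β̂_MAP = 298 / (77 + 0.25) = 298/77.25 ≈ 3.858.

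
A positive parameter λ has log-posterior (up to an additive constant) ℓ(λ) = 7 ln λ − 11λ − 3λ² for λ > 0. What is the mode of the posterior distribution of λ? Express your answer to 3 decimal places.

ℓ'(λ) = 7/λ − 11 − 6λ. Setting this to zero and multiplying by λ: 6λ² + 11λ − 7 = 0.
λ = (−11 + √(11² + 4·6·7)) / (2·6) = (−11 + √289) / 12 = (−11 + 17)/12 = 1/2.
ℓ''(λ) = −7/λ² − 6 < 0, confirming a maximum.

λ̂_MAP = 0.500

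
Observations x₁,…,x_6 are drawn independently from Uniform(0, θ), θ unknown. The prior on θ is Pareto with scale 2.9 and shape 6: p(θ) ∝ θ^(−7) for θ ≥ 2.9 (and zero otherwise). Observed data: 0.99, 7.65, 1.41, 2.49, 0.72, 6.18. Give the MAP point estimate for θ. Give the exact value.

The Uniform(0, θ) likelihood is θ^(−n) for θ ≥ max(xᵢ), zero otherwise. Here max(xᵢ) = 7.65.
Posterior ∝ θ^(−7) · θ^(−6) = θ^(−13) on θ ≥ max(2.9, 7.65) = 7.65.
This density is strictly decreasing in θ, so the posterior mode lies at the lower boundary of the support.

θ̂_MAP = 7.65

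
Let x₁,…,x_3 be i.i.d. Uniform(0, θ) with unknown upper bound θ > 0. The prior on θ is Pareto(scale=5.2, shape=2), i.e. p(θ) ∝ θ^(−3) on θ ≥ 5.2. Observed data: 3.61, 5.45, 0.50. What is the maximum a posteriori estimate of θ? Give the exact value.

θ̂_MAP = 5.45

The Uniform(0, θ) likelihood is θ^(−n) for θ ≥ max(xᵢ), zero otherwise. Here max(xᵢ) = 5.45.
Posterior ∝ θ^(−3) · θ^(−3) = θ^(−6) on θ ≥ max(5.2, 5.45) = 5.45.
This density is strictly decreasing in θ, so the posterior mode lies at the lower boundary of the support.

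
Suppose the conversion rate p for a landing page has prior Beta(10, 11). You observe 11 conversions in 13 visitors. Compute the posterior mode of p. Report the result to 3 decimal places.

Prior: Beta(10, 11).
Data: 11 successes in 13 trials. The binomial likelihood contributes p^11(1−p)^2, so the posterior is Beta(10+11, 11+2) = Beta(21, 13).
For Beta(a, b) with a, b > 1 the mode is (a−1)/(a+b−2) = 20/32 ≈ 0.625.

p̂_MAP = 0.625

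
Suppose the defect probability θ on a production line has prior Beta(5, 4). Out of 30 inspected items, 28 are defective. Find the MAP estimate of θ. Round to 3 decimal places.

θ̂_MAP = 0.865

Prior: Beta(5, 4).
Data: 28 successes in 30 trials. The binomial likelihood contributes θ^28(1−θ)^2, so the posterior is Beta(5+28, 4+2) = Beta(33, 6).
For Beta(a, b) with a, b > 1 the mode is (a−1)/(a+b−2) = 32/37 ≈ 0.865.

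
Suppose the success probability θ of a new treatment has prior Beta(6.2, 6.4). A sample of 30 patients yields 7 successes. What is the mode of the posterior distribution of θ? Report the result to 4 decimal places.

θ̂_MAP = 0.3005

Prior: Beta(6.2, 6.4).
Data: 7 successes in 30 trials. The binomial likelihood contributes θ^7(1−θ)^23, so the posterior is Beta(6.2+7, 6.4+23) = Beta(13.2, 29.4).
For Beta(a, b) with a, b > 1 the mode is (a−1)/(a+b−2) = 12.2/40.6 ≈ 0.3005.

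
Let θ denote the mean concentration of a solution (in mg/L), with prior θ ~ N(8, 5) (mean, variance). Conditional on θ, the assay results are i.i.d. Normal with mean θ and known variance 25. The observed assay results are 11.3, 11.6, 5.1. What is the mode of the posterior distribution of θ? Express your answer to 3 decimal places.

n = 3; x̄ = (11.3 + 11.6 + 5.1)/3 = 28/3 = 28/3 ≈ 9.3333.
For a Normal prior and Normal likelihood with known variance, the posterior is Normal; its mode equals its mean, the precision-weighted average.
Prior precision 1/σ₀² = 1/5 = 0.2; data precision n/σ² = 3/25 = 0.12.
θ̂ = (0.2·8 + 0.12·(28/3)) / (0.2 + 0.12) = 2.72/0.32 = 8.500.

θ̂_MAP = 8.500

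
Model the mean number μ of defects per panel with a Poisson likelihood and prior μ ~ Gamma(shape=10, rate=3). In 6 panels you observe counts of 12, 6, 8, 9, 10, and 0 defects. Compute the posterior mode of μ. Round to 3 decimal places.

μ̂_MAP = 6.000

Σxᵢ = 12+6+8+9+10+0 = 45, with n = 6.
Posterior ∝ μ^9e^(−3μ) · μ^45e^(−6μ) = μ^54e^(−9μ), i.e. Gamma(shape=55, rate=9).
The mode of a Gamma(a, b) with a ≥ 1 (shape–rate) is (a−1)/b = 54/9 ≈ 6.000.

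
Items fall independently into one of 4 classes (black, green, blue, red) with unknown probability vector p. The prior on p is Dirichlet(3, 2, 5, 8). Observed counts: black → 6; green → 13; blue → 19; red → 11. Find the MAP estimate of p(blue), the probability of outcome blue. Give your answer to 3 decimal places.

The posterior is Dirichlet(αᵢ + nᵢ) = Dirichlet(9, 15, 24, 19).
For a Dirichlet(a₁,…,a_K) with all aᵢ > 1, the mode has j-th component (aⱼ − 1)/(Σaᵢ − K).
Here Σaᵢ = 67 and K = 4, so p(blue) = (24 − 1)/(67 − 4) = 23/63 ≈ 0.365.

MAP estimate of p(blue) = 0.365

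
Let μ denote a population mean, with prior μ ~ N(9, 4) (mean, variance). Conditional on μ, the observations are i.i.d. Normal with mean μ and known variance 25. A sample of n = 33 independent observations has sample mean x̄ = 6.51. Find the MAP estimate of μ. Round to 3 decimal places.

μ̂_MAP = 6.906

n = 33, x̄ = 6.51.
For a Normal prior and Normal likelihood with known variance, the posterior is Normal; its mode equals its mean, the precision-weighted average.
Prior precision 1/σ₀² = 1/4 = 0.25; data precision n/σ² = 33/25 = 1.32.
μ̂ = (0.25·9 + 1.32·6.51) / (0.25 + 1.32) = 10.8432/1.57 = 27108/3925 ≈ 6.906.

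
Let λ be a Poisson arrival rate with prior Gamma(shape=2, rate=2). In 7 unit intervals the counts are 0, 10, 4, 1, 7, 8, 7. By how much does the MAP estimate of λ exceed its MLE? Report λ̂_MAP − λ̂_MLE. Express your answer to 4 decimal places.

MAP − MLE = -1.0635

Σxᵢ = 37. Posterior is Gamma(39, 9); MAP = (39−1)/9 = 38/9 ≈ 4.22222.
MLE = x̄ = 37/7 ≈ 5.28571.
Difference = 38/9 − 37/7 = -67/63 ≈ -1.0635.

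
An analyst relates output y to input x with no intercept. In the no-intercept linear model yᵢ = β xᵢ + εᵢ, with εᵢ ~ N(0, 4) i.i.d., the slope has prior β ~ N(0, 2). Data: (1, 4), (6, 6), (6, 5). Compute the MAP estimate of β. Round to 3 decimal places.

log p(β | y) = −Σ(yᵢ − βxᵢ)²/(2·4) − β²/(2·2) + const.
Setting the derivative to zero: Σxᵢ(yᵢ − βxᵢ)/4 − β/2 = 0, so β = Σxᵢyᵢ / (Σxᵢ² + σ²/τ²).
Σxᵢyᵢ = 1·4 + 6·6 + 6·5 = 70; Σxᵢ² = 73; σ²/τ² = 2.
β̂_MAP = 70 / (73 + 2) = 70/75 ≈ 0.933.

β̂_MAP = 0.933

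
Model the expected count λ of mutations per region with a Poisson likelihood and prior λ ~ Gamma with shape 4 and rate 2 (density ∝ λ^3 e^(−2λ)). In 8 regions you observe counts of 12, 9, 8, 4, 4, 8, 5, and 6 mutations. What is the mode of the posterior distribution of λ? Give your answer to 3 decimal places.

λ̂_MAP = 5.900

Σxᵢ = 12+9+8+4+4+8+5+6 = 56, with n = 8.
Posterior ∝ λ^3e^(−2λ) · λ^56e^(−8λ) = λ^59e^(−10λ), i.e. Gamma(shape=60, rate=10).
The mode of a Gamma(a, b) with a ≥ 1 (shape–rate) is (a−1)/b = 59/10 ≈ 5.900.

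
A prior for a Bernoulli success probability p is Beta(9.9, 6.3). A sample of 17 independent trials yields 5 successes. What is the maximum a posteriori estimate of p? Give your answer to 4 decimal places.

p̂_MAP = 0.4455

Prior: Beta(9.9, 6.3).
Data: 5 successes in 17 trials. The binomial likelihood contributes p^5(1−p)^12, so the posterior is Beta(9.9+5, 6.3+12) = Beta(14.9, 18.3).
For Beta(a, b) with a, b > 1 the mode is (a−1)/(a+b−2) = 13.9/31.2 ≈ 0.4455.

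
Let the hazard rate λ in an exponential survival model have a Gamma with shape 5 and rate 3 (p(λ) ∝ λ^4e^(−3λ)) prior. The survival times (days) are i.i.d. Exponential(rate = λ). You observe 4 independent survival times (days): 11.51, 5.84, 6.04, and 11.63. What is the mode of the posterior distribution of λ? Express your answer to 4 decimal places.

λ̂_MAP = 0.2104

The Exponential(rate=λ) likelihood is ∝ λ^n e^(−λΣtᵢ). Here n = 4 and Σtᵢ = 11.51 + 5.84 + 6.04 + 11.63 = 35.02.
Posterior ∝ λ^4e^(−3λ) · λ^4e^(−35.02λ) = λ^8e^(−38.02λ), i.e. Gamma(9, 38.02).
Mode = (a−1)/b = 8/38.02 ≈ 0.2104.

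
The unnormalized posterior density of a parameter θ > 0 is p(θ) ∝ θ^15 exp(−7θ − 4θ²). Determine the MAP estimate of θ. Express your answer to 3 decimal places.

ℓ'(θ) = 15/θ − 7 − 8θ. Setting this to zero and multiplying by θ: 8θ² + 7θ − 15 = 0.
θ = (−7 + √(7² + 4·8·15)) / (2·8) = (−7 + √529) / 16 = (−7 + 23)/16 = 1.
ℓ''(θ) = −15/θ² − 8 < 0, confirming a maximum.

θ̂_MAP = 1.000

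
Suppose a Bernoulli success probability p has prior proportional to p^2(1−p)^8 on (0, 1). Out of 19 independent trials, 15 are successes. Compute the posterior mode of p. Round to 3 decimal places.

p̂_MAP = 0.586

The prior density ∝ p^2(1−p)^8 is the kernel of Beta(3, 9).
Data: 15 successes in 19 trials. The binomial likelihood contributes p^15(1−p)^4, so the posterior is Beta(3+15, 9+4) = Beta(18, 13).
For Beta(a, b) with a, b > 1 the mode is (a−1)/(a+b−2) = 17/29 ≈ 0.586.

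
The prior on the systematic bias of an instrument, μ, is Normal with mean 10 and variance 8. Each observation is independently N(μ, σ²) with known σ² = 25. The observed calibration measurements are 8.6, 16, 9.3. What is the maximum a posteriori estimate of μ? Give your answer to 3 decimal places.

μ̂_MAP = 10.637

n = 3; x̄ = (8.6 + 16 + 9.3)/3 = 33.9/3 = 11.3.
For a Normal prior and Normal likelihood with known variance, the posterior is Normal; its mode equals its mean, the precision-weighted average.
Prior precision 1/σ₀² = 1/8 = 0.125; data precision n/σ² = 3/25 = 0.12.
μ̂ = (0.125·10 + 0.12·11.3) / (0.125 + 0.12) = 2.606/0.245 = 2606/245 ≈ 10.637.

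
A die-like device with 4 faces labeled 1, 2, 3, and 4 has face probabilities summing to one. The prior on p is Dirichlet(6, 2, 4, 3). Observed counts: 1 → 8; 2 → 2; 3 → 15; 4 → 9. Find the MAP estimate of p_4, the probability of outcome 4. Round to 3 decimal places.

The posterior is Dirichlet(αᵢ + nᵢ) = Dirichlet(14, 4, 19, 12).
For a Dirichlet(a₁,…,a_K) with all aᵢ > 1, the mode has j-th component (aⱼ − 1)/(Σaᵢ − K).
Here Σaᵢ = 49 and K = 4, so p_4 = (12 − 1)/(49 − 4) = 11/45 ≈ 0.244.

MAP estimate: 0.244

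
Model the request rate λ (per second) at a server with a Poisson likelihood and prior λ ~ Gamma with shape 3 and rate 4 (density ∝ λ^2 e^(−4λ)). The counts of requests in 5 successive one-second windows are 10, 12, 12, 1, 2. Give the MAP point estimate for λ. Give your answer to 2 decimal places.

Σxᵢ = 10+12+12+1+2 = 37, with n = 5.
Posterior ∝ λ^2e^(−4λ) · λ^37e^(−5λ) = λ^39e^(−9λ), i.e. Gamma(shape=40, rate=9).
The mode of a Gamma(a, b) with a ≥ 1 (shape–rate) is (a−1)/b = 39/9 ≈ 4.33.

λ̂_MAP = 4.33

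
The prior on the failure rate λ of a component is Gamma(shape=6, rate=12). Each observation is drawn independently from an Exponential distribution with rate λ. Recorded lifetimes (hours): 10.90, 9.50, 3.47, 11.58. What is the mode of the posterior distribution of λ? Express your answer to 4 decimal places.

The Exponential(rate=λ) likelihood is ∝ λ^n e^(−λΣtᵢ). Here n = 4 and Σtᵢ = 10.90 + 9.50 + 3.47 + 11.58 = 35.45.
Posterior ∝ λ^5e^(−12λ) · λ^4e^(−35.45λ) = λ^9e^(−47.45λ), i.e. Gamma(10, 47.45).
Mode = (a−1)/b = 9/47.45 ≈ 0.1897.

λ̂_MAP = 0.1897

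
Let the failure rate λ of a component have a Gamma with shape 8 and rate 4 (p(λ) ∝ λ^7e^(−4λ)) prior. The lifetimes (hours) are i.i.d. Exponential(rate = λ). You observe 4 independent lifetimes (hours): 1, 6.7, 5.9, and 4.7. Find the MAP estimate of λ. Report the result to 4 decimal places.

λ̂_MAP = 0.4933

The Exponential(rate=λ) likelihood is ∝ λ^n e^(−λΣtᵢ). Here n = 4 and Σtᵢ = 1 + 6.7 + 5.9 + 4.7 = 18.3.
Posterior ∝ λ^7e^(−4λ) · λ^4e^(−18.3λ) = λ^11e^(−22.3λ), i.e. Gamma(12, 22.3).
Mode = (a−1)/b = 11/22.3 ≈ 0.4933.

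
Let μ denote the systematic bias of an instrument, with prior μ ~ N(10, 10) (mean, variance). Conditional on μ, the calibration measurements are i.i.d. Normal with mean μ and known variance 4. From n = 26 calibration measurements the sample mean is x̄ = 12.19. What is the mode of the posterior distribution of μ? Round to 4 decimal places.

n = 26, x̄ = 12.19.
For a Normal prior and Normal likelihood with known variance, the posterior is Normal; its mode equals its mean, the precision-weighted average.
Prior precision 1/σ₀² = 1/10 = 0.1; data precision n/σ² = 26/4 = 6.5.
μ̂ = (0.1·10 + 6.5·12.19) / (0.1 + 6.5) = 80.235/6.6 = 5349/440 ≈ 12.1568.

μ̂_MAP = 12.1568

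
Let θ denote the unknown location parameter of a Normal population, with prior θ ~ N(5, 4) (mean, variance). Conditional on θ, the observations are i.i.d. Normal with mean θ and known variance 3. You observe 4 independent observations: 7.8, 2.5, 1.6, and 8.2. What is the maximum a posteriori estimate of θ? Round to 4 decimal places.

n = 4; x̄ = (7.8 + 2.5 + 1.6 + 8.2)/4 = 20.1/4 = 5.025.
For a Normal prior and Normal likelihood with known variance, the posterior is Normal; its mode equals its mean, the precision-weighted average.
Prior precision 1/σ₀² = 1/4 = 0.25; data precision n/σ² = 4/3.
θ̂ = (0.25·5 + (4/3)·5.025) / (0.25 + 4/3) = 7.95/(19/12) = 477/95 ≈ 5.0211.

θ̂_MAP = 5.0211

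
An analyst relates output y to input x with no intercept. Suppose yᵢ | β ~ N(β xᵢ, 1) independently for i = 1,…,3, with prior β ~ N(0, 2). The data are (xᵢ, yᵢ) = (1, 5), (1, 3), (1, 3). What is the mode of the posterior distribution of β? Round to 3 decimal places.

β̂_MAP = 3.143

log p(β | y) = −Σ(yᵢ − βxᵢ)²/(2·1) − β²/(2·2) + const.
Setting the derivative to zero: Σxᵢ(yᵢ − βxᵢ)/1 − β/2 = 0, so β = Σxᵢyᵢ / (Σxᵢ² + σ²/τ²).
Σxᵢyᵢ = 1·5 + 1·3 + 1·3 = 11; Σxᵢ² = 3; σ²/τ² = 0.5.
β̂_MAP = 11 / (3 + 0.5) = 11/3.5 ≈ 3.143.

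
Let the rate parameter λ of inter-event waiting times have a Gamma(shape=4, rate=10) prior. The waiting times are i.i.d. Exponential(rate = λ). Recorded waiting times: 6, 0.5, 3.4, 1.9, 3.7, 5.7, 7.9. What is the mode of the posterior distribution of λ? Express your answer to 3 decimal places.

λ̂_MAP = 0.256

The Exponential(rate=λ) likelihood is ∝ λ^n e^(−λΣtᵢ). Here n = 7 and Σtᵢ = 6 + 0.5 + 3.4 + 1.9 + 3.7 + 5.7 + 7.9 = 29.1.
Posterior ∝ λ^3e^(−10λ) · λ^7e^(−29.1λ) = λ^10e^(−39.1λ), i.e. Gamma(11, 39.1).
Mode = (a−1)/b = 10/39.1 ≈ 0.256.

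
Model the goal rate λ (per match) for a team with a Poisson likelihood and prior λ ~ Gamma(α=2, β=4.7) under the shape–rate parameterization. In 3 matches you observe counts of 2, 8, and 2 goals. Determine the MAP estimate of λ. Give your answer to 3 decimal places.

Σxᵢ = 2+8+2 = 12, with n = 3.
Posterior ∝ λe^(−4.7λ) · λ^12e^(−3λ) = λ^13e^(−7.7λ), i.e. Gamma(shape=14, rate=7.7).
The mode of a Gamma(a, b) with a ≥ 1 (shape–rate) is (a−1)/b = 13/7.7 ≈ 1.688.

λ̂_MAP = 1.688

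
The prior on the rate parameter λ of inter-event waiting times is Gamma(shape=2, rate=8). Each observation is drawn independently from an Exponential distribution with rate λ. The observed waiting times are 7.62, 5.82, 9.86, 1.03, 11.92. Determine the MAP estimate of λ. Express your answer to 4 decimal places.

λ̂_MAP = 0.1356

The Exponential(rate=λ) likelihood is ∝ λ^n e^(−λΣtᵢ). Here n = 5 and Σtᵢ = 7.62 + 5.82 + 9.86 + 1.03 + 11.92 = 36.25.
Posterior ∝ λe^(−8λ) · λ^5e^(−36.25λ) = λ^6e^(−44.25λ), i.e. Gamma(7, 44.25).
Mode = (a−1)/b = 6/44.25 ≈ 0.1356.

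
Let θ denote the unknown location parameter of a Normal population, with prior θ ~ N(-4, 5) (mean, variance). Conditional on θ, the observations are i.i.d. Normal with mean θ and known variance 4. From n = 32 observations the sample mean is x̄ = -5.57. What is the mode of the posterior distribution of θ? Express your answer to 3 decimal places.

θ̂_MAP = -5.532

n = 32, x̄ = -5.57.
For a Normal prior and Normal likelihood with known variance, the posterior is Normal; its mode equals its mean, the precision-weighted average.
Prior precision 1/σ₀² = 1/5 = 0.2; data precision n/σ² = 32/4 = 8.
θ̂ = (0.2·(-4) + 8·(-5.57)) / (0.2 + 8) = (-45.36)/8.2 = -1134/205 ≈ -5.532.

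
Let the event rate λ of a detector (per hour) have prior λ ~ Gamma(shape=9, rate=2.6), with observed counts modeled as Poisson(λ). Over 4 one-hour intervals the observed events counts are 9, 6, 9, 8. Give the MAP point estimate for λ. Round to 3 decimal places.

Σxᵢ = 9+6+9+8 = 32, with n = 4.
Posterior ∝ λ^8e^(−2.6λ) · λ^32e^(−4λ) = λ^40e^(−6.6λ), i.e. Gamma(shape=41, rate=6.6).
The mode of a Gamma(a, b) with a ≥ 1 (shape–rate) is (a−1)/b = 40/6.6 ≈ 6.061.

λ̂_MAP = 6.061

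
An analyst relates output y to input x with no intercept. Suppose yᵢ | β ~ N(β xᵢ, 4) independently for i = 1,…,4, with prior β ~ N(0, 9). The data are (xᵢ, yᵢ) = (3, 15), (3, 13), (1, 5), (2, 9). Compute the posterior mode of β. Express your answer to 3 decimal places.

log p(β | y) = −Σ(yᵢ − βxᵢ)²/(2·4) − β²/(2·9) + const.
Setting the derivative to zero: Σxᵢ(yᵢ − βxᵢ)/4 − β/9 = 0, so β = Σxᵢyᵢ / (Σxᵢ² + σ²/τ²).
Σxᵢyᵢ = 3·15 + 3·13 + 1·5 + 2·9 = 107; Σxᵢ² = 23; σ²/τ² = 4/9.
β̂_MAP = 107 / (23 + 4/9) = 107/(211/9) = 963/211 ≈ 4.564.

β̂_MAP = 4.564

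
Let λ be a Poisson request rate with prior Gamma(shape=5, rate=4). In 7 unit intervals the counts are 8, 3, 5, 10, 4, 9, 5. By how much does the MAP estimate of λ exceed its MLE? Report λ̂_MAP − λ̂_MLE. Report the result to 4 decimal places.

MAP − MLE = -1.9221

Σxᵢ = 44. Posterior is Gamma(49, 11); MAP = (49−1)/11 = 48/11 ≈ 4.36364.
MLE = x̄ = 44/7 ≈ 6.28571.
Difference = 48/11 − 44/7 = -148/77 ≈ -1.9221.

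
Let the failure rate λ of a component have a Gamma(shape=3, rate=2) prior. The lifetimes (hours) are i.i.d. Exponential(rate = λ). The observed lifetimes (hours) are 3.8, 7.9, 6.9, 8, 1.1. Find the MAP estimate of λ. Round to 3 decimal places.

The Exponential(rate=λ) likelihood is ∝ λ^n e^(−λΣtᵢ). Here n = 5 and Σtᵢ = 3.8 + 7.9 + 6.9 + 8 + 1.1 = 27.7.
Posterior ∝ λ^2e^(−2λ) · λ^5e^(−27.7λ) = λ^7e^(−29.7λ), i.e. Gamma(8, 29.7).
Mode = (a−1)/b = 7/29.7 ≈ 0.236.

λ̂_MAP = 0.236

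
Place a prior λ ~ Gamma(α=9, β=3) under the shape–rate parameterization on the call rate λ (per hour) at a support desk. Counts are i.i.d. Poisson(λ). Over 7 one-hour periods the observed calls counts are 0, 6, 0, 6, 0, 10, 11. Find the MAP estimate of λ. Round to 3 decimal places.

Σxᵢ = 0+6+0+6+0+10+11 = 33, with n = 7.
Posterior ∝ λ^8e^(−3λ) · λ^33e^(−7λ) = λ^41e^(−10λ), i.e. Gamma(shape=42, rate=10).
The mode of a Gamma(a, b) with a ≥ 1 (shape–rate) is (a−1)/b = 41/10 ≈ 4.100.

λ̂_MAP = 4.100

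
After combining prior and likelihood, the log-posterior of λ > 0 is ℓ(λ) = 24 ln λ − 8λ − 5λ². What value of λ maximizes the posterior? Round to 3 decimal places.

λ̂_MAP = 1.200

ℓ'(λ) = 24/λ − 8 − 10λ. Setting this to zero and multiplying by λ: 10λ² + 8λ − 24 = 0.
λ = (−8 + √(8² + 4·10·24)) / (2·10) = (−8 + √1024) / 20 = (−8 + 32)/20 = 6/5.
ℓ''(λ) = −24/λ² − 10 < 0, confirming a maximum.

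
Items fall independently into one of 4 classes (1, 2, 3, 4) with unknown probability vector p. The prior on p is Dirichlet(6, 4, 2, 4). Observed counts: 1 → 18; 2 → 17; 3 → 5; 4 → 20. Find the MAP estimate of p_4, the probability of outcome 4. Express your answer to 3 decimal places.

The posterior is Dirichlet(αᵢ + nᵢ) = Dirichlet(24, 21, 7, 24).
For a Dirichlet(a₁,…,a_K) with all aᵢ > 1, the mode has j-th component (aⱼ − 1)/(Σaᵢ − K).
Here Σaᵢ = 76 and K = 4, so p_4 = (24 − 1)/(76 − 4) = 23/72 ≈ 0.319.

MAP estimate: 0.319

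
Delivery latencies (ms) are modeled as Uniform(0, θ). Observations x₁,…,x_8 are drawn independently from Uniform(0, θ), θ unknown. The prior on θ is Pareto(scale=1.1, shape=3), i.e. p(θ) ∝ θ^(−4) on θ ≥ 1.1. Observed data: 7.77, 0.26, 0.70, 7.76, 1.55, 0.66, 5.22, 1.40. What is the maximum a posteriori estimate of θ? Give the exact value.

θ̂_MAP = 7.77

The Uniform(0, θ) likelihood is θ^(−n) for θ ≥ max(xᵢ), zero otherwise. Here max(xᵢ) = 7.77.
Posterior ∝ θ^(−4) · θ^(−8) = θ^(−12) on θ ≥ max(1.1, 7.77) = 7.77.
This density is strictly decreasing in θ, so the posterior mode lies at the lower boundary of the support.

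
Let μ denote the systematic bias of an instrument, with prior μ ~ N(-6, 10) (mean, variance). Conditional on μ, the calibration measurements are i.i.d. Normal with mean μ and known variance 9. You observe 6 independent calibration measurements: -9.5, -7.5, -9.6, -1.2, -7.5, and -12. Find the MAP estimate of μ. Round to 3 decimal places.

n = 6; x̄ = ((-9.5) + (-7.5) + (-9.6) + (-1.2) + (-7.5) + (-12))/6 = -47.3/6 = -473/60 ≈ -7.8833.
For a Normal prior and Normal likelihood with known variance, the posterior is Normal; its mode equals its mean, the precision-weighted average.
Prior precision 1/σ₀² = 1/10 = 0.1; data precision n/σ² = 6/9 = 2/3.
μ̂ = (0.1·(-6) + (2/3)·(-473/60)) / (0.1 + 2/3) = (-527/90)/(23/30) = -527/69 ≈ -7.638.

μ̂_MAP = -7.638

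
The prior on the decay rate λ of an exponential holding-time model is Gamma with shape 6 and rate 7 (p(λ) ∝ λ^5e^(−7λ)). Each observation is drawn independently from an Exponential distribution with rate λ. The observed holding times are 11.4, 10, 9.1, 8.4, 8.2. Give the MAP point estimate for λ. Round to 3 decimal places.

The Exponential(rate=λ) likelihood is ∝ λ^n e^(−λΣtᵢ). Here n = 5 and Σtᵢ = 11.4 + 10 + 9.1 + 8.4 + 8.2 = 47.1.
Posterior ∝ λ^5e^(−7λ) · λ^5e^(−47.1λ) = λ^10e^(−54.1λ), i.e. Gamma(11, 54.1).
Mode = (a−1)/b = 10/54.1 ≈ 0.185.

λ̂_MAP = 0.185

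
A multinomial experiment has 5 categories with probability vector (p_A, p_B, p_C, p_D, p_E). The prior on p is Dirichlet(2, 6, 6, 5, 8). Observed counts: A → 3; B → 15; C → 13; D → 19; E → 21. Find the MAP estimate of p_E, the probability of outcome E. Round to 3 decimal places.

The posterior is Dirichlet(αᵢ + nᵢ) = Dirichlet(5, 21, 19, 24, 29).
For a Dirichlet(a₁,…,a_K) with all aᵢ > 1, the mode has j-th component (aⱼ − 1)/(Σaᵢ − K).
Here Σaᵢ = 98 and K = 5, so p_E = (29 − 1)/(98 − 5) = 28/93 ≈ 0.301.

MAP estimate of p_E = 0.301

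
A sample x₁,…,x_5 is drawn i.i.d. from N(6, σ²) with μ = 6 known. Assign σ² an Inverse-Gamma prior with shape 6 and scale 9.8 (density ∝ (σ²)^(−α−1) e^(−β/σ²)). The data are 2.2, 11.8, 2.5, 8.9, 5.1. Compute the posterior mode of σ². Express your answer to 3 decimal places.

σ̂²_MAP = 4.692

Sum of squared deviations about the known mean: SS = (2.2−6)² + (11.8−6)² + (2.5−6)² + (8.9−6)² + (5.1−6)² = 69.55.
The Normal likelihood contributes (σ²)^(−n/2) exp(−SS/(2σ²)), so the posterior is Inverse-Gamma(α + n/2, β + SS/2) = Inverse-Gamma(8.5, 44.575).
The mode of Inverse-Gamma(a, b) is b/(a+1) = 44.575/9.5 ≈ 4.692.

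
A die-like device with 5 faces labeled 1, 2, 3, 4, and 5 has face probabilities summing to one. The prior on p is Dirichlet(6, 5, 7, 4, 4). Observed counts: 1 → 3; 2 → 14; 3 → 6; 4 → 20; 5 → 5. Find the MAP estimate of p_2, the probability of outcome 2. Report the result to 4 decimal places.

MAP estimate: 0.2609

The posterior is Dirichlet(αᵢ + nᵢ) = Dirichlet(9, 19, 13, 24, 9).
For a Dirichlet(a₁,…,a_K) with all aᵢ > 1, the mode has j-th component (aⱼ − 1)/(Σaᵢ − K).
Here Σaᵢ = 74 and K = 5, so p_2 = (19 − 1)/(74 − 5) = 18/69 ≈ 0.2609.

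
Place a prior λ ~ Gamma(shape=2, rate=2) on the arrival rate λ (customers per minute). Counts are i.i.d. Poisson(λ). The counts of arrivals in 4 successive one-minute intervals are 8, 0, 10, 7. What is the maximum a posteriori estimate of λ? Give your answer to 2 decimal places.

Σxᵢ = 8+0+10+7 = 25, with n = 4.
Posterior ∝ λe^(−2λ) · λ^25e^(−4λ) = λ^26e^(−6λ), i.e. Gamma(shape=27, rate=6).
The mode of a Gamma(a, b) with a ≥ 1 (shape–rate) is (a−1)/b = 26/6 ≈ 4.33.

λ̂_MAP = 4.33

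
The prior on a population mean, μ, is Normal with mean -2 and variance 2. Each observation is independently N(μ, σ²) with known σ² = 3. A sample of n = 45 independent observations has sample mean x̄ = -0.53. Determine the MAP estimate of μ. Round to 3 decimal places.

μ̂_MAP = -0.577

n = 45, x̄ = -0.53.
For a Normal prior and Normal likelihood with known variance, the posterior is Normal; its mode equals its mean, the precision-weighted average.
Prior precision 1/σ₀² = 1/2 = 0.5; data precision n/σ² = 45/3 = 15.
μ̂ = (0.5·(-2) + 15·(-0.53)) / (0.5 + 15) = (-8.95)/15.5 = -179/310 ≈ -0.577.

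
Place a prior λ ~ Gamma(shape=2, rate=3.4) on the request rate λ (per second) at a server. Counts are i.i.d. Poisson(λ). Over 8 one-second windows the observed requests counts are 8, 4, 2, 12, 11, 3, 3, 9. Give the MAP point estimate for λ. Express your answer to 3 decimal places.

λ̂_MAP = 4.649

Σxᵢ = 8+4+2+12+11+3+3+9 = 52, with n = 8.
Posterior ∝ λe^(−3.4λ) · λ^52e^(−8λ) = λ^53e^(−11.4λ), i.e. Gamma(shape=54, rate=11.4).
The mode of a Gamma(a, b) with a ≥ 1 (shape–rate) is (a−1)/b = 53/11.4 ≈ 4.649.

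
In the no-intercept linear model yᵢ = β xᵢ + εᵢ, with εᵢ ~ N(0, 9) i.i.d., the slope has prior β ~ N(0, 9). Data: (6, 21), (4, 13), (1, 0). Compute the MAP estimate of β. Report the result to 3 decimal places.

log p(β | y) = −Σ(yᵢ − βxᵢ)²/(2·9) − β²/(2·9) + const.
Setting the derivative to zero: Σxᵢ(yᵢ − βxᵢ)/9 − β/9 = 0, so β = Σxᵢyᵢ / (Σxᵢ² + σ²/τ²).
Σxᵢyᵢ = 6·21 + 4·13 + 1·0 = 178; Σxᵢ² = 53; σ²/τ² = 1.
β̂_MAP = 178 / (53 + 1) = 178/54 ≈ 3.296.

β̂_MAP = 3.296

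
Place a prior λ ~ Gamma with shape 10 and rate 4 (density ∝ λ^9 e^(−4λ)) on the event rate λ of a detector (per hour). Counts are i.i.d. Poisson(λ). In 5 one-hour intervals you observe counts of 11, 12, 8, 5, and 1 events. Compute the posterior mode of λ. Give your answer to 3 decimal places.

Σxᵢ = 11+12+8+5+1 = 37, with n = 5.
Posterior ∝ λ^9e^(−4λ) · λ^37e^(−5λ) = λ^46e^(−9λ), i.e. Gamma(shape=47, rate=9).
The mode of a Gamma(a, b) with a ≥ 1 (shape–rate) is (a−1)/b = 46/9 ≈ 5.111.

λ̂_MAP = 5.111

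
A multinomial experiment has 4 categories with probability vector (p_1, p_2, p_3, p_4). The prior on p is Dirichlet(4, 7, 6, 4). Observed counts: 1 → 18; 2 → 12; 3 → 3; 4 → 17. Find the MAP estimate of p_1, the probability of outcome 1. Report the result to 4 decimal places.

MAP estimate: 0.3134

The posterior is Dirichlet(αᵢ + nᵢ) = Dirichlet(22, 19, 9, 21).
For a Dirichlet(a₁,…,a_K) with all aᵢ > 1, the mode has j-th component (aⱼ − 1)/(Σaᵢ − K).
Here Σaᵢ = 71 and K = 4, so p_1 = (22 − 1)/(71 − 4) = 21/67 ≈ 0.3134.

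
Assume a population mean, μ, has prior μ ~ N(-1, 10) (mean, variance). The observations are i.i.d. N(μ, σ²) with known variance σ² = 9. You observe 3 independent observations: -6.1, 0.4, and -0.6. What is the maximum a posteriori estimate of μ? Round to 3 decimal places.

n = 3; x̄ = ((-6.1) + 0.4 + (-0.6))/3 = -6.3/3 = -2.1.
For a Normal prior and Normal likelihood with known variance, the posterior is Normal; its mode equals its mean, the precision-weighted average.
Prior precision 1/σ₀² = 1/10 = 0.1; data precision n/σ² = 3/9 = 1/3.
μ̂ = (0.1·(-1) + (1/3)·(-2.1)) / (0.1 + 1/3) = (-0.8)/(13/30) = -24/13 ≈ -1.846.

μ̂_MAP = -1.846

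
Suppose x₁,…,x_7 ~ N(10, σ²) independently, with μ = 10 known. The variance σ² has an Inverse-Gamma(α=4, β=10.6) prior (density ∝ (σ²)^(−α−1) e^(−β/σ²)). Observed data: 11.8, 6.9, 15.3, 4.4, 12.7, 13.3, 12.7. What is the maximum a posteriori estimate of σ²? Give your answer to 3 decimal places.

σ̂²_MAP = 6.998

Sum of squared deviations about the known mean: SS = (11.8−10)² + (6.9−10)² + (15.3−10)² + (4.4−10)² + (12.7−10)² + (13.3−10)² + (12.7−10)² = 97.77.
The Normal likelihood contributes (σ²)^(−n/2) exp(−SS/(2σ²)), so the posterior is Inverse-Gamma(α + n/2, β + SS/2) = Inverse-Gamma(7.5, 59.485).
The mode of Inverse-Gamma(a, b) is b/(a+1) = 59.485/8.5 ≈ 6.998.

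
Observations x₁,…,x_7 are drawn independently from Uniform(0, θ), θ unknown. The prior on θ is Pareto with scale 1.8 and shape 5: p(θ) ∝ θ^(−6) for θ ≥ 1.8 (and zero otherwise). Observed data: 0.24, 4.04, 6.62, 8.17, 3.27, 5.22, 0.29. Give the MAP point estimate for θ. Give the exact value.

θ̂_MAP = 8.17

The Uniform(0, θ) likelihood is θ^(−n) for θ ≥ max(xᵢ), zero otherwise. Here max(xᵢ) = 8.17.
Posterior ∝ θ^(−6) · θ^(−7) = θ^(−13) on θ ≥ max(1.8, 8.17) = 8.17.
This density is strictly decreasing in θ, so the posterior mode lies at the lower boundary of the support.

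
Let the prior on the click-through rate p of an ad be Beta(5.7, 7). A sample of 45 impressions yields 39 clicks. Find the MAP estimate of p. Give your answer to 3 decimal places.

p̂_MAP = 0.785

Prior: Beta(5.7, 7).
Data: 39 successes in 45 trials. The binomial likelihood contributes p^39(1−p)^6, so the posterior is Beta(5.7+39, 7+6) = Beta(44.7, 13).
For Beta(a, b) with a, b > 1 the mode is (a−1)/(a+b−2) = 43.7/55.7 ≈ 0.785.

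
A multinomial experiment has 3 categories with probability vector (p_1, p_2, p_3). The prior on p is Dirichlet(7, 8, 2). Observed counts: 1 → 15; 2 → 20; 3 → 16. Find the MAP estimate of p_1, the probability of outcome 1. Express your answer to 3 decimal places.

MAP estimate: 0.323

The posterior is Dirichlet(αᵢ + nᵢ) = Dirichlet(22, 28, 18).
For a Dirichlet(a₁,…,a_K) with all aᵢ > 1, the mode has j-th component (aⱼ − 1)/(Σaᵢ − K).
Here Σaᵢ = 68 and K = 3, so p_1 = (22 − 1)/(68 − 3) = 21/65 ≈ 0.323.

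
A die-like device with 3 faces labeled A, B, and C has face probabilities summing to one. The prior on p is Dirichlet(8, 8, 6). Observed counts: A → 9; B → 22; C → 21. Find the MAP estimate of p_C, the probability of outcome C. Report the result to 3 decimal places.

The posterior is Dirichlet(αᵢ + nᵢ) = Dirichlet(17, 30, 27).
For a Dirichlet(a₁,…,a_K) with all aᵢ > 1, the mode has j-th component (aⱼ − 1)/(Σaᵢ − K).
Here Σaᵢ = 74 and K = 3, so p_C = (27 − 1)/(74 − 3) = 26/71 ≈ 0.366.

MAP estimate of p_C = 0.366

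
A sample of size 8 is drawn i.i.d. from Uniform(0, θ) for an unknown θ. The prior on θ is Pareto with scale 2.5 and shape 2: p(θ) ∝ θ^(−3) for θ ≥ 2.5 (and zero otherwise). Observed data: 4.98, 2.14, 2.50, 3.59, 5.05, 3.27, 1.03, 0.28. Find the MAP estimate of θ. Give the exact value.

The Uniform(0, θ) likelihood is θ^(−n) for θ ≥ max(xᵢ), zero otherwise. Here max(xᵢ) = 5.05.
Posterior ∝ θ^(−3) · θ^(−8) = θ^(−11) on θ ≥ max(2.5, 5.05) = 5.05.
This density is strictly decreasing in θ, so the posterior mode lies at the lower boundary of the support.

θ̂_MAP = 5.05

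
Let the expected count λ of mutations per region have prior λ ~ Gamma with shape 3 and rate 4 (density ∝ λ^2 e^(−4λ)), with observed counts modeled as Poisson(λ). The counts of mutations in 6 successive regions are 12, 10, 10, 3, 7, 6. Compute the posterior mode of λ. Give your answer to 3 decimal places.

Σxᵢ = 12+10+10+3+7+6 = 48, with n = 6.
Posterior ∝ λ^2e^(−4λ) · λ^48e^(−6λ) = λ^50e^(−10λ), i.e. Gamma(shape=51, rate=10).
The mode of a Gamma(a, b) with a ≥ 1 (shape–rate) is (a−1)/b = 50/10 ≈ 5.000.

λ̂_MAP = 5.000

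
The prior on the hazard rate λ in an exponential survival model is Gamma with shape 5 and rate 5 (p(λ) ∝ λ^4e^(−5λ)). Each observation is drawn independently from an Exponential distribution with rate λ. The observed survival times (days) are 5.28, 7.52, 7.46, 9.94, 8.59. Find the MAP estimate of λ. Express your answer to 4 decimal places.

λ̂_MAP = 0.2055

The Exponential(rate=λ) likelihood is ∝ λ^n e^(−λΣtᵢ). Here n = 5 and Σtᵢ = 5.28 + 7.52 + 7.46 + 9.94 + 8.59 = 38.79.
Posterior ∝ λ^4e^(−5λ) · λ^5e^(−38.79λ) = λ^9e^(−43.79λ), i.e. Gamma(10, 43.79).
Mode = (a−1)/b = 9/43.79 ≈ 0.2055.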